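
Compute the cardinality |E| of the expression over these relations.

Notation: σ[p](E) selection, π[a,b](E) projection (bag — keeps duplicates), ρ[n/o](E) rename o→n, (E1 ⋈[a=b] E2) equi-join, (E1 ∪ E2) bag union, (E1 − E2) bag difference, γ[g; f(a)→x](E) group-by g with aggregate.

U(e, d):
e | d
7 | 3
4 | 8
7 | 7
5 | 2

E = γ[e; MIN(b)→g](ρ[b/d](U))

Per-node cardinality:
  U → 4
  ρ[b/d](U) → 4
  γ[e; MIN(b)→g](ρ[b/d](U)) → 3

|E| = 3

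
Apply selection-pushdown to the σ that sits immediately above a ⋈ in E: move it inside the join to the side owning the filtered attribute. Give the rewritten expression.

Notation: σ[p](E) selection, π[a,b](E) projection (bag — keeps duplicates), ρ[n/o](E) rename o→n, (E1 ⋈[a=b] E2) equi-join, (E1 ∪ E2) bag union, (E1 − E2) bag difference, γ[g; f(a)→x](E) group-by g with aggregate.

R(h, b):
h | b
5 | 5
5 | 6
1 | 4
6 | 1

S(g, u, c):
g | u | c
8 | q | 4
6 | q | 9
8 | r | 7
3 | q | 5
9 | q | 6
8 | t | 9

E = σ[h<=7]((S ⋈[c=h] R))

σ filters on h, owned by the right side.
E' = (S ⋈[c=h] σ[h<=7](R))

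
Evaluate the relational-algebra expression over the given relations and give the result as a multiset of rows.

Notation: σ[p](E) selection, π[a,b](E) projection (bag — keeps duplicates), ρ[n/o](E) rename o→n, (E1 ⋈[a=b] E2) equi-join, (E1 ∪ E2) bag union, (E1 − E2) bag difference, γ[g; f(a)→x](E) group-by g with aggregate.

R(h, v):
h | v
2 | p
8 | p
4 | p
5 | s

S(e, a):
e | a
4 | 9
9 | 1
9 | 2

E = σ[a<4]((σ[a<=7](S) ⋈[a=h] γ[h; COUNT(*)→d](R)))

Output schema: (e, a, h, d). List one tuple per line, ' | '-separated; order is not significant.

Row counts bottom-up:
  S → 3
  σ[a<=7](S) → 2
  R → 4
  γ[h; COUNT(*)→d](R) → 4
  (σ[a<=7](S) ⋈[a=h] γ[h; COUNT(*)→d](R)) → 1
  σ[a<4]((σ[a<=7](S) ⋈[a=h] γ[h; COUNT(*)→d](R))) → 1

== RESULT ==
e | a | h | d
9 | 2 | 2 | 1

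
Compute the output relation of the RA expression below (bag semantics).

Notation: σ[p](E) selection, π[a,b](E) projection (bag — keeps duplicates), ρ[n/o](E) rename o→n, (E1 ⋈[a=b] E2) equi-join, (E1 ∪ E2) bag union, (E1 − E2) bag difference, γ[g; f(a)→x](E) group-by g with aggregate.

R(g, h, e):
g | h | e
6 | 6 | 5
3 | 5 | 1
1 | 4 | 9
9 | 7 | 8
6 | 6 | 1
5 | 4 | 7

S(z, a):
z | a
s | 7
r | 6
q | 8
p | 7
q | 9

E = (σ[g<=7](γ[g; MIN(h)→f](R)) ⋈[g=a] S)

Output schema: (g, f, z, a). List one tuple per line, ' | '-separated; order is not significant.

Stepwise |·|:
  R → 6
  γ[g; MIN(h)→f](R) → 5
  σ[g<=7](γ[g; MIN(h)→f](R)) → 4
  S → 5
  (σ[g<=7](γ[g; MIN(h)→f](R)) ⋈[g=a] S) → 1

== RESULT ==
g | f | z | a
6 | 6 | r | 6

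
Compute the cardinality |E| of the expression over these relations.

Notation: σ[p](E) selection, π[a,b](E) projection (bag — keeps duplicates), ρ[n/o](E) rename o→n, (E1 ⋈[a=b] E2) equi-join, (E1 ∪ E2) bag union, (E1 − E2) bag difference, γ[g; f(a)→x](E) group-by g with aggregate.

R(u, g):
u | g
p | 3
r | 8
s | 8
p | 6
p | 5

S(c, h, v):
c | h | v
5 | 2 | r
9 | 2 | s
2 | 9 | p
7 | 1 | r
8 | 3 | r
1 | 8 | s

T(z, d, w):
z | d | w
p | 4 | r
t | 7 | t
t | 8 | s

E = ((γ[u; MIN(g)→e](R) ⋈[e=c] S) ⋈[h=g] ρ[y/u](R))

Stepwise |·|:
  R → 5
  γ[u; MIN(g)→e](R) → 3
  S → 6
  (γ[u; MIN(g)→e](R) ⋈[e=c] S) → 2
  R → 5
  ρ[y/u](R) → 5
  ((γ[u; MIN(g)→e](R) ⋈[e=c] S) ⋈[h=g] ρ[y/u](R)) → 2

|E| = 2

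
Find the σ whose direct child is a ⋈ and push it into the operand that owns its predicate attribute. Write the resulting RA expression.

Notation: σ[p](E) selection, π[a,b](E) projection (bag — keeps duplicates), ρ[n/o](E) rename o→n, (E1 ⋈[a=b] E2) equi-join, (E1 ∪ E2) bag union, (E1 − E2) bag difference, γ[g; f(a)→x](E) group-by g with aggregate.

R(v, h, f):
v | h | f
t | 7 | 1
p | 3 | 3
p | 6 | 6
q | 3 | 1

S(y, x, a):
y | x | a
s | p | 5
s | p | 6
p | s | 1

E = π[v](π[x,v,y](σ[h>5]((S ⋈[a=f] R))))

σ filters on h, owned by the right side.
E' = π[v](π[x,v,y]((S ⋈[a=f] σ[h>5](R))))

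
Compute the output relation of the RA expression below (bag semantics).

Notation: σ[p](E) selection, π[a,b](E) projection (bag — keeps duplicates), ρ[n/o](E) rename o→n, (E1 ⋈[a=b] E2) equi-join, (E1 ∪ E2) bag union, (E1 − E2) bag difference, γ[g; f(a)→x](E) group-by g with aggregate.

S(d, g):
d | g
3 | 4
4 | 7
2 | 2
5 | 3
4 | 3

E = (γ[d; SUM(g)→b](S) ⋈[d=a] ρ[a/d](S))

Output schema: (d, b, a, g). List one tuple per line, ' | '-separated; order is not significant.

Per-node cardinality:
  S → 5
  γ[d; SUM(g)→b](S) → 4
  S → 5
  ρ[a/d](S) → 5
  (γ[d; SUM(g)→b](S) ⋈[d=a] ρ[a/d](S)) → 5

== RESULT ==
d | b | a | g
2 | 2 | 2 | 2
3 | 4 | 3 | 4
4 | 10 | 4 | 3
4 | 10 | 4 | 7
5 | 3 | 5 | 3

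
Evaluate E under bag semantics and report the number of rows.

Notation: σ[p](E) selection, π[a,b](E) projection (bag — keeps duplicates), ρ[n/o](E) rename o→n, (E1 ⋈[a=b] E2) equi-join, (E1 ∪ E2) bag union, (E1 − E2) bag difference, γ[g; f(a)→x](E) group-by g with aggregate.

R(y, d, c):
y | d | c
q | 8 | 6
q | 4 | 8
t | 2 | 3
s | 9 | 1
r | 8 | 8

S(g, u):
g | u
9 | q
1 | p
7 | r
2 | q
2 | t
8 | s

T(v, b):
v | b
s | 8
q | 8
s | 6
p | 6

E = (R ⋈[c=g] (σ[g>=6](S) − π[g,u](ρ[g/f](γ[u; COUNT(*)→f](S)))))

Per-node cardinality:
  R → 5
  S → 6
  σ[g>=6](S) → 3
  S → 6
  γ[u; COUNT(*)→f](S) → 5
  ρ[g/f](γ[u; COUNT(*)→f](S)) → 5
  π[g,u](ρ[g/f](γ[u; COUNT(*)→f](S))) → 5
  (σ[g>=6](S) − π[g,u](ρ[g/f](γ[u; COUNT(*)→f](S)))) → 3
  (R ⋈[c=g] (σ[g>=6](S) − π[g,u](ρ[g/f](γ[u; COUNT(*)→f](S))))) → 2

|E| = 2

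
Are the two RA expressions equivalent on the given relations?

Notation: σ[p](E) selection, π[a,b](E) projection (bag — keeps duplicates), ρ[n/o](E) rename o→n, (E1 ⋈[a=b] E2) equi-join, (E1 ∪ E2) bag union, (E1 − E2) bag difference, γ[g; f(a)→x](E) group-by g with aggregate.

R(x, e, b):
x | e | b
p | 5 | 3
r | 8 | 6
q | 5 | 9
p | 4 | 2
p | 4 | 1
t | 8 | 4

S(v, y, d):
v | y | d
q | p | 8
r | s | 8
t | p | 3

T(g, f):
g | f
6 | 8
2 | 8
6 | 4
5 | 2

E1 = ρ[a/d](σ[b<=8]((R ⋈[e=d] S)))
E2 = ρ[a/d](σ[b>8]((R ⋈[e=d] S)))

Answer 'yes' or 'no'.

E1 row counts bottom-up:
  R → 6
  S → 3
  (R ⋈[e=d] S) → 4
  σ[b<=8]((R ⋈[e=d] S)) → 4
  ρ[a/d](σ[b<=8]((R ⋈[e=d] S))) → 4
E2 row counts bottom-up:
  R → 6
  S → 3
  (R ⋈[e=d] S) → 4
  σ[b>8]((R ⋈[e=d] S)) → 0
  ρ[a/d](σ[b>8]((R ⋈[e=d] S))) → 0

E1 result:
x | e | b | v | y | a
r | 8 | 6 | q | p | 8
r | 8 | 6 | r | s | 8
t | 8 | 4 | q | p | 8
t | 8 | 4 | r | s | 8
E2 result:
x | e | b | v | y | a
(0 rows)
Witness: ('r', 8, 6, 'q', 'p', 8) appears 1× in E1 but 0× in E2.

no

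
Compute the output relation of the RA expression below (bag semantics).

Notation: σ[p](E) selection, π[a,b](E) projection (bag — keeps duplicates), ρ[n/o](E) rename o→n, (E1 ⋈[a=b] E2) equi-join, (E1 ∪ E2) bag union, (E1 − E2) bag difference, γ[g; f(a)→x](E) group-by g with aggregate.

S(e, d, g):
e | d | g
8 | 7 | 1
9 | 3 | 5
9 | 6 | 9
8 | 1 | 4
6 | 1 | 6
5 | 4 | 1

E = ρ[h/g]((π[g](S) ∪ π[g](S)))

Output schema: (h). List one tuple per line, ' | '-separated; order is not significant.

Stepwise |·|:
  S → 6
  π[g](S) → 6
  S → 6
  π[g](S) → 6
  (π[g](S) ∪ π[g](S)) → 12
  ρ[h/g]((π[g](S) ∪ π[g](S))) → 12

== RESULT ==
h
1
1
1
1
4
4
5
5
6
6
9
9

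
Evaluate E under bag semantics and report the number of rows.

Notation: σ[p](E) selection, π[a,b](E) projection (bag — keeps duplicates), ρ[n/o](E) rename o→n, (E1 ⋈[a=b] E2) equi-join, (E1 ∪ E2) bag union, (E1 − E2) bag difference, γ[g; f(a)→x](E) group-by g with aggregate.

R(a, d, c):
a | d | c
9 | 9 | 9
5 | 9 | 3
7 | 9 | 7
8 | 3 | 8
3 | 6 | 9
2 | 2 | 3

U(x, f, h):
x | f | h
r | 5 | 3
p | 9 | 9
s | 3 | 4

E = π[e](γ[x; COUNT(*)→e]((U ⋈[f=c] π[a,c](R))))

Subexpression sizes:
  U → 3
  R → 6
  π[a,c](R) → 6
  (U ⋈[f=c] π[a,c](R)) → 4
  γ[x; COUNT(*)→e]((U ⋈[f=c] π[a,c](R))) → 2
  π[e](γ[x; COUNT(*)→e]((U ⋈[f=c] π[a,c](R)))) → 2

|E| = 2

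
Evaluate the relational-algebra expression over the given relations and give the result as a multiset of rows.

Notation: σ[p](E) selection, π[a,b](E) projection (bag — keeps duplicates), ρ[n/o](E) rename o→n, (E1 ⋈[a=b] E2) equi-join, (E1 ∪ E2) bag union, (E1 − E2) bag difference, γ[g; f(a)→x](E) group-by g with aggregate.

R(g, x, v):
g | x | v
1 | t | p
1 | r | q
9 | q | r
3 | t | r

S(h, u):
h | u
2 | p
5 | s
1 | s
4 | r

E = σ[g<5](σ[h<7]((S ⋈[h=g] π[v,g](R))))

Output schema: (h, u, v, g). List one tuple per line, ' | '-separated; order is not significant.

Stepwise |·|:
  S → 4
  R → 4
  π[v,g](R) → 4
  (S ⋈[h=g] π[v,g](R)) → 2
  σ[h<7]((S ⋈[h=g] π[v,g](R))) → 2
  σ[g<5](σ[h<7]((S ⋈[h=g] π[v,g](R)))) → 2

== RESULT ==
h | u | v | g
1 | s | p | 1
1 | s | q | 1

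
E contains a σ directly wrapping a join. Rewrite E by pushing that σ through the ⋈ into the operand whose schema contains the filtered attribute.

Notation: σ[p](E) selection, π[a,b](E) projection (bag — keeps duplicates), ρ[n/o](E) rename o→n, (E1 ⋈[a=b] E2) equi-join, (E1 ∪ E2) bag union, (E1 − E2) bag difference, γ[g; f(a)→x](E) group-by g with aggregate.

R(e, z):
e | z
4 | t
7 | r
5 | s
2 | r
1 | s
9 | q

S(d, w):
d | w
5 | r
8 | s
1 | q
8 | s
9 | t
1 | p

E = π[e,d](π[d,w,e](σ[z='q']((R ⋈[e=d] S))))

σ filters on z, owned by the left side.
E' = π[e,d](π[d,w,e]((σ[z='q'](R) ⋈[e=d] S)))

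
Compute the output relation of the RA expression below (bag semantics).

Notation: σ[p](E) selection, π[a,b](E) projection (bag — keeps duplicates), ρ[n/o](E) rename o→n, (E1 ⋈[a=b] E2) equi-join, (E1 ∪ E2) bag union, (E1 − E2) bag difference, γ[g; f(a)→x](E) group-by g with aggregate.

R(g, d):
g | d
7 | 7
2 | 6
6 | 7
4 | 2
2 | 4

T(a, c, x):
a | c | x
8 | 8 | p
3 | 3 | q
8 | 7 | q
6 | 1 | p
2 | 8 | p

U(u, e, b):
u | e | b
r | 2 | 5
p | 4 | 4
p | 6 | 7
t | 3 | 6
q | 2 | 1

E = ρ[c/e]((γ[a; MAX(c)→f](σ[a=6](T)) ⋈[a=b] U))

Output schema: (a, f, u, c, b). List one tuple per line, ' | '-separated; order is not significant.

Subexpression sizes:
  T → 5
  σ[a=6](T) → 1
  γ[a; MAX(c)→f](σ[a=6](T)) → 1
  U → 5
  (γ[a; MAX(c)→f](σ[a=6](T)) ⋈[a=b] U) → 1
  ρ[c/e]((γ[a; MAX(c)→f](σ[a=6](T)) ⋈[a=b] U)) → 1

== RESULT ==
a | f | u | c | b
6 | 1 | t | 3 | 6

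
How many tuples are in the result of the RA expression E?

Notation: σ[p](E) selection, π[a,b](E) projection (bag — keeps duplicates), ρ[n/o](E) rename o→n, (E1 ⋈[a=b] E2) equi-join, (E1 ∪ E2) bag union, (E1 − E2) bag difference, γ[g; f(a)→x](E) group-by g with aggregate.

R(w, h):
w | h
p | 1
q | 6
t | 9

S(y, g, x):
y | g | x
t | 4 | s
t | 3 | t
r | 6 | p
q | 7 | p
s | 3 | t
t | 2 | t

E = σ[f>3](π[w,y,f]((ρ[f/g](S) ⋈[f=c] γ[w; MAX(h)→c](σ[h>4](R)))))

Per-node cardinality:
  S → 6
  ρ[f/g](S) → 6
  R → 3
  σ[h>4](R) → 2
  γ[w; MAX(h)→c](σ[h>4](R)) → 2
  (ρ[f/g](S) ⋈[f=c] γ[w; MAX(h)→c](σ[h>4](R))) → 1
  π[w,y,f]((ρ[f/g](S) ⋈[f=c] γ[w; MAX(h)→c](σ[h>4](R)))) → 1
  σ[f>3](π[w,y,f]((ρ[f/g](S) ⋈[f=c] γ[w; MAX(h)→c](σ[h>4](R))))) → 1

|E| = 1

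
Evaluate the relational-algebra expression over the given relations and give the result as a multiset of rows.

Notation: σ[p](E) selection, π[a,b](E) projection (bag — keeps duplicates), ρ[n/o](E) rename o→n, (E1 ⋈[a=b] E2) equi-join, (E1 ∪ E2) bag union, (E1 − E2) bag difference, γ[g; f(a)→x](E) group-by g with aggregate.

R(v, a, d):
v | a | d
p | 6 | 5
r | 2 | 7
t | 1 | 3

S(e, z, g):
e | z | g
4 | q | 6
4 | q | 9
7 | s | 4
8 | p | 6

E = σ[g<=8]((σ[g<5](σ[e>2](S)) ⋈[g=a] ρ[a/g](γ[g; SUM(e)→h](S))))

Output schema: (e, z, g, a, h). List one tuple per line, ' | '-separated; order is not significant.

Per-node cardinality:
  S → 4
  σ[e>2](S) → 4
  σ[g<5](σ[e>2](S)) → 1
  S → 4
  γ[g; SUM(e)→h](S) → 3
  ρ[a/g](γ[g; SUM(e)→h](S)) → 3
  (σ[g<5](σ[e>2](S)) ⋈[g=a] ρ[a/g](γ[g; SUM(e)→h](S))) → 1
  σ[g<=8]((σ[g<5](σ[e>2](S)) ⋈[g=a] ρ[a/g](γ[g; SUM(e)→h](S)))) → 1

== RESULT ==
e | z | g | a | h
7 | s | 4 | 4 | 7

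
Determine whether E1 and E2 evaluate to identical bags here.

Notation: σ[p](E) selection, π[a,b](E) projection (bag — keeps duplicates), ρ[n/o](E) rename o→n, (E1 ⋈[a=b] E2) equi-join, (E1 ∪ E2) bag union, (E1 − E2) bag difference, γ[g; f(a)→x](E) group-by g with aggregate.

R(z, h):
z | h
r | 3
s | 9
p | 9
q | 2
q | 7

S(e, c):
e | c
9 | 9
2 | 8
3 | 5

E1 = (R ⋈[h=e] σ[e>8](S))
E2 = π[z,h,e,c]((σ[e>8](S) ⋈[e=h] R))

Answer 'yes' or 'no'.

E1 subexpression sizes:
  R → 5
  S → 3
  σ[e>8](S) → 1
  (R ⋈[h=e] σ[e>8](S)) → 2
E2 subexpression sizes:
  S → 3
  σ[e>8](S) → 1
  R → 5
  (σ[e>8](S) ⋈[e=h] R) → 2
  π[z,h,e,c]((σ[e>8](S) ⋈[e=h] R)) → 2

E1 and E2 produce the same multiset:
z | h | e | c
p | 9 | 9 | 9
s | 9 | 9 | 9

yes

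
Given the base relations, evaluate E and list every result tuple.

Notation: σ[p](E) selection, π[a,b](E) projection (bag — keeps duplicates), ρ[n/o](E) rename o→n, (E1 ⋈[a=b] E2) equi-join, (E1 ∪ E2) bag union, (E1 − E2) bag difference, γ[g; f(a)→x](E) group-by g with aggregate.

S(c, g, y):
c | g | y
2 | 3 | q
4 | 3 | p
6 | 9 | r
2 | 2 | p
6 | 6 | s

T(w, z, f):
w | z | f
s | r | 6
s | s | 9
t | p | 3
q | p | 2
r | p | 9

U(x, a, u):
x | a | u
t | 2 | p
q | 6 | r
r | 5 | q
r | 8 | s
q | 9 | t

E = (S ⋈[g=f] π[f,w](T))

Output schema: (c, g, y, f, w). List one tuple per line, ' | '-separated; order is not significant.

Subexpression sizes:
  S → 5
  T → 5
  π[f,w](T) → 5
  (S ⋈[g=f] π[f,w](T)) → 6

== RESULT ==
c | g | y | f | w
2 | 2 | p | 2 | q
2 | 3 | q | 3 | t
4 | 3 | p | 3 | t
6 | 6 | s | 6 | s
6 | 9 | r | 9 | r
6 | 9 | r | 9 | s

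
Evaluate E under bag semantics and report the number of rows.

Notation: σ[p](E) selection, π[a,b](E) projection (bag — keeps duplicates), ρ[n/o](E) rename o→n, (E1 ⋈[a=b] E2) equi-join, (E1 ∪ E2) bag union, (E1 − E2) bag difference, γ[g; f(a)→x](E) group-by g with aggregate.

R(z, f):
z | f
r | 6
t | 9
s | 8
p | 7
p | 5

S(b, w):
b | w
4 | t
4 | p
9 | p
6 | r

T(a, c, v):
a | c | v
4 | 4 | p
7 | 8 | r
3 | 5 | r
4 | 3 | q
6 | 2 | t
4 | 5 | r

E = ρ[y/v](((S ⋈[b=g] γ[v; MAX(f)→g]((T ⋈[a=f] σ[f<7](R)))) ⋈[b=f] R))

Per-node cardinality:
  S → 4
  T → 6
  R → 5
  σ[f<7](R) → 2
  (T ⋈[a=f] σ[f<7](R)) → 1
  γ[v; MAX(f)→g]((T ⋈[a=f] σ[f<7](R))) → 1
  (S ⋈[b=g] γ[v; MAX(f)→g]((T ⋈[a=f] σ[f<7](R)))) → 1
  R → 5
  ((S ⋈[b=g] γ[v; MAX(f)→g]((T ⋈[a=f] σ[f<7](R)))) ⋈[b=f] R) → 1
  ρ[y/v](((S ⋈[b=g] γ[v; MAX(f)→g]((T ⋈[a=f] σ[f<7](R)))) ⋈[b=f] R)) → 1

|E| = 1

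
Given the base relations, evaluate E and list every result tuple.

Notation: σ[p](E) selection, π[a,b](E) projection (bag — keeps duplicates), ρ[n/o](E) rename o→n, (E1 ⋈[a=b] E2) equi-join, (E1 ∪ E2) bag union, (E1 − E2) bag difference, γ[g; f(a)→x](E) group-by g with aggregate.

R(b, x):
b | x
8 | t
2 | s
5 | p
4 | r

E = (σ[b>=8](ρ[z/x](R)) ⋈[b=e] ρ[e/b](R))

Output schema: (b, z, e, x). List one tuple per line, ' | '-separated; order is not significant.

Per-node cardinality:
  R → 4
  ρ[z/x](R) → 4
  σ[b>=8](ρ[z/x](R)) → 1
  R → 4
  ρ[e/b](R) → 4
  (σ[b>=8](ρ[z/x](R)) ⋈[b=e] ρ[e/b](R)) → 1

== RESULT ==
b | z | e | x
8 | t | 8 | t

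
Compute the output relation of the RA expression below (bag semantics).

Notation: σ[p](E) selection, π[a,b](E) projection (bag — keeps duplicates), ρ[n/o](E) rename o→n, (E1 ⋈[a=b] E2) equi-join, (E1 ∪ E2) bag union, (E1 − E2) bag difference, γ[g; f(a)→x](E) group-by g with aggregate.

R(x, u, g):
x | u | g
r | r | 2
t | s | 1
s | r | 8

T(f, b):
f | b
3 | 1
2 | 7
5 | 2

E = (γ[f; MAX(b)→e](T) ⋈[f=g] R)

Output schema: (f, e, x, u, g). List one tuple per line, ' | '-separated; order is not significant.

Subexpression sizes:
  T → 3
  γ[f; MAX(b)→e](T) → 3
  R → 3
  (γ[f; MAX(b)→e](T) ⋈[f=g] R) → 1

== RESULT ==
f | e | x | u | g
2 | 7 | r | r | 2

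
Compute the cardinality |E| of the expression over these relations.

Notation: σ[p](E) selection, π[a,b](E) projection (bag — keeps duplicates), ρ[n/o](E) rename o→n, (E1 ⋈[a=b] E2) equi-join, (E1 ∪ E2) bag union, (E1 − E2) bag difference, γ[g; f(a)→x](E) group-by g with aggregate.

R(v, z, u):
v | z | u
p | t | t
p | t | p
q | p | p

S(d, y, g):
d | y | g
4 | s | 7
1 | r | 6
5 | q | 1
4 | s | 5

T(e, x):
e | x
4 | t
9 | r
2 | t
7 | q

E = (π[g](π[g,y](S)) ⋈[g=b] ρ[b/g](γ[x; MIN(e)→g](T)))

Per-node cardinality:
  S → 4
  π[g,y](S) → 4
  π[g](π[g,y](S)) → 4
  T → 4
  γ[x; MIN(e)→g](T) → 3
  ρ[b/g](γ[x; MIN(e)→g](T)) → 3
  (π[g](π[g,y](S)) ⋈[g=b] ρ[b/g](γ[x; MIN(e)→g](T))) → 1

|E| = 1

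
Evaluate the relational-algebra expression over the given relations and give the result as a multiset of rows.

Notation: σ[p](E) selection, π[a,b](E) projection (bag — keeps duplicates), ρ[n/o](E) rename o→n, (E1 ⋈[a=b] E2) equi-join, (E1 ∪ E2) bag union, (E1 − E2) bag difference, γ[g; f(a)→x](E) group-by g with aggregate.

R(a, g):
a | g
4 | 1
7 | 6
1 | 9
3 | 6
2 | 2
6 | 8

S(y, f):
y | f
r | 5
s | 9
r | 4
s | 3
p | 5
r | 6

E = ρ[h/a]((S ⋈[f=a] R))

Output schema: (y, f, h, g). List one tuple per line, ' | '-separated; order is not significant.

Row counts bottom-up:
  S → 6
  R → 6
  (S ⋈[f=a] R) → 3
  ρ[h/a]((S ⋈[f=a] R)) → 3

== RESULT ==
y | f | h | g
r | 4 | 4 | 1
r | 6 | 6 | 8
s | 3 | 3 | 6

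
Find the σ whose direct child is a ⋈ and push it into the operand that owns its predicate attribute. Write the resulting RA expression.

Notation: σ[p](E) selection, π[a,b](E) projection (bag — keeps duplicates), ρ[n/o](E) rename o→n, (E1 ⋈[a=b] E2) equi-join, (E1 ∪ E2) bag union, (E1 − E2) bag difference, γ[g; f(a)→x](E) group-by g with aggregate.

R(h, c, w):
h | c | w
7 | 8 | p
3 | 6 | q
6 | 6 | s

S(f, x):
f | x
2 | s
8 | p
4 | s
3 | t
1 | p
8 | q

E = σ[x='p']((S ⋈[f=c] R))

σ filters on x, owned by the left side.
E' = (σ[x='p'](S) ⋈[f=c] R)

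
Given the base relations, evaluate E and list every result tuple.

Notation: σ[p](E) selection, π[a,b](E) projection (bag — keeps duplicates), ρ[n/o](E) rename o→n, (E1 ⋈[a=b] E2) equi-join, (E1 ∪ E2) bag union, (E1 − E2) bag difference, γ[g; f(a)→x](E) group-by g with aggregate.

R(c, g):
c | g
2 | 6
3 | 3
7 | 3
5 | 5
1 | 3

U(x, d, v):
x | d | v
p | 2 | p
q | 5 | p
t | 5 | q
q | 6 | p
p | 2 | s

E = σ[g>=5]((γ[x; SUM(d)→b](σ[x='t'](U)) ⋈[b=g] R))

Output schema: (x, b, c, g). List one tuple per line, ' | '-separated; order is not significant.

Subexpression sizes:
  U → 5
  σ[x='t'](U) → 1
  γ[x; SUM(d)→b](σ[x='t'](U)) → 1
  R → 5
  (γ[x; SUM(d)→b](σ[x='t'](U)) ⋈[b=g] R) → 1
  σ[g>=5]((γ[x; SUM(d)→b](σ[x='t'](U)) ⋈[b=g] R)) → 1

== RESULT ==
x | b | c | g
t | 5 | 5 | 5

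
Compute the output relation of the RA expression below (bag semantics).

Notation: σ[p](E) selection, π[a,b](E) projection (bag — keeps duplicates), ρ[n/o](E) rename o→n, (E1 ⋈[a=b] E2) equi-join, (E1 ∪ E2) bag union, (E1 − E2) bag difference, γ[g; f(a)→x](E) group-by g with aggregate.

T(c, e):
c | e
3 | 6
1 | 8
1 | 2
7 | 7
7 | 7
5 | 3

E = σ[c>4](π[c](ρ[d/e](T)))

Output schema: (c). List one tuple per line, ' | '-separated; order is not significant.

Stepwise |·|:
  T → 6
  ρ[d/e](T) → 6
  π[c](ρ[d/e](T)) → 6
  σ[c>4](π[c](ρ[d/e](T))) → 3

== RESULT ==
c
5
7
7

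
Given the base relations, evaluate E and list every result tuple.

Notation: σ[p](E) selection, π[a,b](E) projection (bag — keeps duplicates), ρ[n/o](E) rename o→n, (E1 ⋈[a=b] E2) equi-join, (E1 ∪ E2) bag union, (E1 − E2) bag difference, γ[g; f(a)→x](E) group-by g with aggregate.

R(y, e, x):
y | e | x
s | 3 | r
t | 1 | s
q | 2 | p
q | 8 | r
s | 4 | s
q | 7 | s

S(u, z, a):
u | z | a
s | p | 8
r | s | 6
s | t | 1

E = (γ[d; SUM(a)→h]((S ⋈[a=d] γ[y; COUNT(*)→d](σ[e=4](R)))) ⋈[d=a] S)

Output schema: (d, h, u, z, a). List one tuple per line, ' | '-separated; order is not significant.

Per-node cardinality:
  S → 3
  R → 6
  σ[e=4](R) → 1
  γ[y; COUNT(*)→d](σ[e=4](R)) → 1
  (S ⋈[a=d] γ[y; COUNT(*)→d](σ[e=4](R))) → 1
  γ[d; SUM(a)→h]((S ⋈[a=d] γ[y; COUNT(*)→d](σ[e=4](R)))) → 1
  S → 3
  (γ[d; SUM(a)→h]((S ⋈[a=d] γ[y; COUNT(*)→d](σ[e=4](R)))) ⋈[d=a] S) → 1

== RESULT ==
d | h | u | z | a
1 | 1 | s | t | 1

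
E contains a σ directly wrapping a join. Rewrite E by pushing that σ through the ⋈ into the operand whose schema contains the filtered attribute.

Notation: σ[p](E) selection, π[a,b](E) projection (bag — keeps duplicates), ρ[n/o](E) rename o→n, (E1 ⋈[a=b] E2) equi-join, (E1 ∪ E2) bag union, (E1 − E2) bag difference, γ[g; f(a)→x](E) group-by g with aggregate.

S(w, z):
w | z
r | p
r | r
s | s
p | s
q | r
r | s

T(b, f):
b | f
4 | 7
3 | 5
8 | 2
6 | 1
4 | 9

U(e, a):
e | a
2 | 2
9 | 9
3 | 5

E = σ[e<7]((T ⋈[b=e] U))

σ filters on e, owned by the right side.
E' = (T ⋈[b=e] σ[e<7](U))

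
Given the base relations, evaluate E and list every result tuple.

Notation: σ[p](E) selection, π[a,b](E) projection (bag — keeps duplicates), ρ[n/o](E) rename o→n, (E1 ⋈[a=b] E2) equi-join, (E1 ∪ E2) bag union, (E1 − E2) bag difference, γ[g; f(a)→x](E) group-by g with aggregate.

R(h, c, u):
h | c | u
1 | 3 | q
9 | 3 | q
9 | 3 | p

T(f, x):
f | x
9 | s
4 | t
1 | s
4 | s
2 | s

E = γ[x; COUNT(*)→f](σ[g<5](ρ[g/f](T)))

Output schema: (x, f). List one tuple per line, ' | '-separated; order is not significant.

Stepwise |·|:
  T → 5
  ρ[g/f](T) → 5
  σ[g<5](ρ[g/f](T)) → 4
  γ[x; COUNT(*)→f](σ[g<5](ρ[g/f](T))) → 2

== RESULT ==
x | f
s | 3
t | 1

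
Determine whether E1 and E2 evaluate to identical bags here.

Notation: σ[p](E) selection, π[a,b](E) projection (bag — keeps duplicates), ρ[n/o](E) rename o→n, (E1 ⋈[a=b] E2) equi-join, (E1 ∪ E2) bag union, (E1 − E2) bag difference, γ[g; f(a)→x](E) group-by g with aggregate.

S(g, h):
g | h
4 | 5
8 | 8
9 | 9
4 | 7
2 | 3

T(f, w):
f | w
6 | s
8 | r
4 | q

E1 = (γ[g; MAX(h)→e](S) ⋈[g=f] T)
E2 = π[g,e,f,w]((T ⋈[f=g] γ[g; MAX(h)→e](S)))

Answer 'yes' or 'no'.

E1 subexpression sizes:
  S → 5
  γ[g; MAX(h)→e](S) → 4
  T → 3
  (γ[g; MAX(h)→e](S) ⋈[g=f] T) → 2
E2 subexpression sizes:
  T → 3
  S → 5
  γ[g; MAX(h)→e](S) → 4
  (T ⋈[f=g] γ[g; MAX(h)→e](S)) → 2
  π[g,e,f,w]((T ⋈[f=g] γ[g; MAX(h)→e](S))) → 2

E1 and E2 produce the same multiset:
g | e | f | w
4 | 7 | 4 | q
8 | 8 | 8 | r

yes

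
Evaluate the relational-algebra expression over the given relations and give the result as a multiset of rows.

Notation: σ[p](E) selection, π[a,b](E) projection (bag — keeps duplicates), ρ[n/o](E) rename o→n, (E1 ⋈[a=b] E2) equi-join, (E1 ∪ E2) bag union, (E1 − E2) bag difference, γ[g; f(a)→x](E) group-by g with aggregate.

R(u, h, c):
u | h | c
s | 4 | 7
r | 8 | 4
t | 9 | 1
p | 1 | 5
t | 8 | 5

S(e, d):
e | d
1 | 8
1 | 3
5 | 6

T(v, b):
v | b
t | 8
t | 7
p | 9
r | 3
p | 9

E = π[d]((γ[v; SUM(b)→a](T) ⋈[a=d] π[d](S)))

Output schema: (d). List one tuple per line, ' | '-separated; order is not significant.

Subexpression sizes:
  T → 5
  γ[v; SUM(b)→a](T) → 3
  S → 3
  π[d](S) → 3
  (γ[v; SUM(b)→a](T) ⋈[a=d] π[d](S)) → 1
  π[d]((γ[v; SUM(b)→a](T) ⋈[a=d] π[d](S))) → 1

== RESULT ==
d
3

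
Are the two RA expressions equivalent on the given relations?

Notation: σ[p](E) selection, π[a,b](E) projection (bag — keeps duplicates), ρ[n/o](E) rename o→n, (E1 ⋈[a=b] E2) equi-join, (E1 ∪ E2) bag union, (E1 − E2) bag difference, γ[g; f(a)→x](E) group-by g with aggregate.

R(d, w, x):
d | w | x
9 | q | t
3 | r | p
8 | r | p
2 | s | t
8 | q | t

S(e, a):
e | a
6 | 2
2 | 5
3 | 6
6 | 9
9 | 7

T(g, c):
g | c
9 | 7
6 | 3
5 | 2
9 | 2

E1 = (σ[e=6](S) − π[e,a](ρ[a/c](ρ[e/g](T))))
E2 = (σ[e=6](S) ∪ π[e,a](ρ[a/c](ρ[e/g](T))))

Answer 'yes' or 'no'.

E1 stepwise |·|:
  S → 5
  σ[e=6](S) → 2
  T → 4
  ρ[e/g](T) → 4
  ρ[a/c](ρ[e/g](T)) → 4
  π[e,a](ρ[a/c](ρ[e/g](T))) → 4
  (σ[e=6](S) − π[e,a](ρ[a/c](ρ[e/g](T)))) → 2
E2 stepwise |·|:
  S → 5
  σ[e=6](S) → 2
  T → 4
  ρ[e/g](T) → 4
  ρ[a/c](ρ[e/g](T)) → 4
  π[e,a](ρ[a/c](ρ[e/g](T))) → 4
  (σ[e=6](S) ∪ π[e,a](ρ[a/c](ρ[e/g](T)))) → 6

E1 result:
e | a
6 | 2
6 | 9
E2 result:
e | a
5 | 2
6 | 2
6 | 3
6 | 9
9 | 2
9 | 7
Witness: (9, 7) appears 0× in E1 but 1× in E2.

no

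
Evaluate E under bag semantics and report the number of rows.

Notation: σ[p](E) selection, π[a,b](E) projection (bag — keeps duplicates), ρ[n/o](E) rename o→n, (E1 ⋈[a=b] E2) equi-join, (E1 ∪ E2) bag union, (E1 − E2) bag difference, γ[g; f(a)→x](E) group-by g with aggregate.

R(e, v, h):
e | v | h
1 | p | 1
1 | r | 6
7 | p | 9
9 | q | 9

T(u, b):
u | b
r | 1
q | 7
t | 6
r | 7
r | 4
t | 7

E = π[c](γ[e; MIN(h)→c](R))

Subexpression sizes:
  R → 4
  γ[e; MIN(h)→c](R) → 3
  π[c](γ[e; MIN(h)→c](R)) → 3

|E| = 3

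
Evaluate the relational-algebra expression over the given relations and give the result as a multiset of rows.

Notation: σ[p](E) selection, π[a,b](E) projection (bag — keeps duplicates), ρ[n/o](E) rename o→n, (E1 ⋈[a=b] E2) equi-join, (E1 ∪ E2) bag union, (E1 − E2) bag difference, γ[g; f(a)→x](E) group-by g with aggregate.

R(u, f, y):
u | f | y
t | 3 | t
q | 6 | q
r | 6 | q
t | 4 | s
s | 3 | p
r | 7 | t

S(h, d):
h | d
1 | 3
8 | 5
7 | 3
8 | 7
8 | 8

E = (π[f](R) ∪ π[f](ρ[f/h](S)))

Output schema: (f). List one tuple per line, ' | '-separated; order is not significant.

Stepwise |·|:
  R → 6
  π[f](R) → 6
  S → 5
  ρ[f/h](S) → 5
  π[f](ρ[f/h](S)) → 5
  (π[f](R) ∪ π[f](ρ[f/h](S))) → 11

== RESULT ==
f
1
3
3
4
6
6
7
7
8
8
8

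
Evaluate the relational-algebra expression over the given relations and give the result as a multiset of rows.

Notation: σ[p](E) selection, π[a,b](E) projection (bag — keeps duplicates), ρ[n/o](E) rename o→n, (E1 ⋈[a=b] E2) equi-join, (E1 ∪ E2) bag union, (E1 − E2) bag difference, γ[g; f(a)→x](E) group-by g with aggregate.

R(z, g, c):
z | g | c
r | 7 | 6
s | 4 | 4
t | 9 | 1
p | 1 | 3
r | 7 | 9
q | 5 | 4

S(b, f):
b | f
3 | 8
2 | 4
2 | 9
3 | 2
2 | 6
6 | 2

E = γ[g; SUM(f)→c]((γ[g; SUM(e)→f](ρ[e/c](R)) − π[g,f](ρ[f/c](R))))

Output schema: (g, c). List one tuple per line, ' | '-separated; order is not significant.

Stepwise |·|:
  R → 6
  ρ[e/c](R) → 6
  γ[g; SUM(e)→f](ρ[e/c](R)) → 5
  R → 6
  ρ[f/c](R) → 6
  π[g,f](ρ[f/c](R)) → 6
  (γ[g; SUM(e)→f](ρ[e/c](R)) − π[g,f](ρ[f/c](R))) → 1
  γ[g; SUM(f)→c]((γ[g; SUM(e)→f](ρ[e/c](R)) − π[g,f](ρ[f/c](R)))) → 1

== RESULT ==
g | c
7 | 15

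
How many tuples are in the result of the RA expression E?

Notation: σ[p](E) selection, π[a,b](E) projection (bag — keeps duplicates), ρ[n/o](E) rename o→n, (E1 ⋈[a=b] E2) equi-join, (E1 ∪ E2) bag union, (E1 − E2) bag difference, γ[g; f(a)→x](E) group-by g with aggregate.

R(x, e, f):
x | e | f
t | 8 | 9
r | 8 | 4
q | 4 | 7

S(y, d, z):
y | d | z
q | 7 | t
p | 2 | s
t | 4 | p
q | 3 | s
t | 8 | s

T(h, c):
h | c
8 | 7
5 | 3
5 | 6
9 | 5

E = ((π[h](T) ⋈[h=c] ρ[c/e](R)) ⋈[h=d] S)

Subexpression sizes:
  T → 4
  π[h](T) → 4
  R → 3
  ρ[c/e](R) → 3
  (π[h](T) ⋈[h=c] ρ[c/e](R)) → 2
  S → 5
  ((π[h](T) ⋈[h=c] ρ[c/e](R)) ⋈[h=d] S) → 2

|E| = 2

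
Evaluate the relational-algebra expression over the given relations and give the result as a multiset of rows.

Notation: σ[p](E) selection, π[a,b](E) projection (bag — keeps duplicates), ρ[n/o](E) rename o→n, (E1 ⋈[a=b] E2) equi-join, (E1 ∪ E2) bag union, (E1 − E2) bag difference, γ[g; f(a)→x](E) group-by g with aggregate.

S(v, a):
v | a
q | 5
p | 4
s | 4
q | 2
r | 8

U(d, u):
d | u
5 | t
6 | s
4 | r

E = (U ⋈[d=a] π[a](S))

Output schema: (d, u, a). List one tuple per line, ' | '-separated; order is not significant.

Per-node cardinality:
  U → 3
  S → 5
  π[a](S) → 5
  (U ⋈[d=a] π[a](S)) → 3

== RESULT ==
d | u | a
4 | r | 4
4 | r | 4
5 | t | 5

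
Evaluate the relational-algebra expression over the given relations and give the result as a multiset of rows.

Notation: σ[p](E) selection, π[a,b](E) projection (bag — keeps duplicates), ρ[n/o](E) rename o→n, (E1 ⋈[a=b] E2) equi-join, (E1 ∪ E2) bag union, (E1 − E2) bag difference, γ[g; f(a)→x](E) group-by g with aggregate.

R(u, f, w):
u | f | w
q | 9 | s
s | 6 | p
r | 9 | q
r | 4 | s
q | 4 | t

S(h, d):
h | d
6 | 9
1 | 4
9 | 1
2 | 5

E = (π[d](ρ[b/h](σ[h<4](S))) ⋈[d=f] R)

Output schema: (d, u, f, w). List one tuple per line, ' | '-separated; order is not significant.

Per-node cardinality:
  S → 4
  σ[h<4](S) → 2
  ρ[b/h](σ[h<4](S)) → 2
  π[d](ρ[b/h](σ[h<4](S))) → 2
  R → 5
  (π[d](ρ[b/h](σ[h<4](S))) ⋈[d=f] R) → 2

== RESULT ==
d | u | f | w
4 | q | 4 | t
4 | r | 4 | s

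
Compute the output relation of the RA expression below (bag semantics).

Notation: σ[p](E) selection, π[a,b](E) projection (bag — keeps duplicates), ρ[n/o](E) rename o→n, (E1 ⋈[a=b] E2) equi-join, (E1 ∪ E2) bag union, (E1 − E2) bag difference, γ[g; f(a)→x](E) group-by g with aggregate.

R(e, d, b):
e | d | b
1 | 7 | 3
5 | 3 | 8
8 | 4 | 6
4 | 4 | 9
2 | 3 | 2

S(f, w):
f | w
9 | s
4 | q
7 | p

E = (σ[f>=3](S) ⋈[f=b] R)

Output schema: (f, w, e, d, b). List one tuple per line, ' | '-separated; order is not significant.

Row counts bottom-up:
  S → 3
  σ[f>=3](S) → 3
  R → 5
  (σ[f>=3](S) ⋈[f=b] R) → 1

== RESULT ==
f | w | e | d | b
9 | s | 4 | 4 | 9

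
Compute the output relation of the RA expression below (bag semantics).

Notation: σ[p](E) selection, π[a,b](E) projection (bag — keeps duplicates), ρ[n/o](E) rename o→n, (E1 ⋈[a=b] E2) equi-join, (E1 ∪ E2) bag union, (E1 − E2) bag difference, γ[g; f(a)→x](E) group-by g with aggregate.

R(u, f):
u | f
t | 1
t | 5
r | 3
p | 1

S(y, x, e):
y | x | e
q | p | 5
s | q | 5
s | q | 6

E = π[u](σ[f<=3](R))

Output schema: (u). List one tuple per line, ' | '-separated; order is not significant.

Subexpression sizes:
  R → 4
  σ[f<=3](R) → 3
  π[u](σ[f<=3](R)) → 3

== RESULT ==
u
p
r
t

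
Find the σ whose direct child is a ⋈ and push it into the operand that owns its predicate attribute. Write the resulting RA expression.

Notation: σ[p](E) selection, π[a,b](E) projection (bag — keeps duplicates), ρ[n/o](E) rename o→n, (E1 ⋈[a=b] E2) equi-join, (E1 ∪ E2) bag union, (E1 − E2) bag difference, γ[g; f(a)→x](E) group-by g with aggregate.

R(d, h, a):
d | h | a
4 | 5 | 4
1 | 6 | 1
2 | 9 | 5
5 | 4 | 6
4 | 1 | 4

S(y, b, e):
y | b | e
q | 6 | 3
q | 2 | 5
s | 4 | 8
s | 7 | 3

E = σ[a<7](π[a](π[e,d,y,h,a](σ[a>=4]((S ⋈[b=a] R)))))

σ filters on a, owned by the right side.
E' = σ[a<7](π[a](π[e,d,y,h,a]((S ⋈[b=a] σ[a>=4](R)))))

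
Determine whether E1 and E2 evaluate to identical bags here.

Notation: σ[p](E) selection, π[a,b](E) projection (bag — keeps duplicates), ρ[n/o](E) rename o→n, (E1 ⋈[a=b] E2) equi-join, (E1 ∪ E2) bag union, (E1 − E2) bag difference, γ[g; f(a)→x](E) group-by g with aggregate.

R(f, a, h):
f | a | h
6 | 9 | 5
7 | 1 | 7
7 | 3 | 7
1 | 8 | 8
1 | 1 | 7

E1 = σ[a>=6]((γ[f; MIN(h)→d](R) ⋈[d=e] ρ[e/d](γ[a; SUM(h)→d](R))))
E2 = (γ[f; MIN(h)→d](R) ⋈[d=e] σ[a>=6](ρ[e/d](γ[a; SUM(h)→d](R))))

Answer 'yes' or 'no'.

E1 per-node cardinality:
  R → 5
  γ[f; MIN(h)→d](R) → 3
  R → 5
  γ[a; SUM(h)→d](R) → 4
  ρ[e/d](γ[a; SUM(h)→d](R)) → 4
  (γ[f; MIN(h)→d](R) ⋈[d=e] ρ[e/d](γ[a; SUM(h)→d](R))) → 3
  σ[a>=6]((γ[f; MIN(h)→d](R) ⋈[d=e] ρ[e/d](γ[a; SUM(h)→d](R)))) → 1
E2 per-node cardinality:
  R → 5
  γ[f; MIN(h)→d](R) → 3
  R → 5
  γ[a; SUM(h)→d](R) → 4
  ρ[e/d](γ[a; SUM(h)→d](R)) → 4
  σ[a>=6](ρ[e/d](γ[a; SUM(h)→d](R))) → 2
  (γ[f; MIN(h)→d](R) ⋈[d=e] σ[a>=6](ρ[e/d](γ[a; SUM(h)→d](R)))) → 1

E1 and E2 produce the same multiset:
f | d | a | e
6 | 5 | 9 | 5

yes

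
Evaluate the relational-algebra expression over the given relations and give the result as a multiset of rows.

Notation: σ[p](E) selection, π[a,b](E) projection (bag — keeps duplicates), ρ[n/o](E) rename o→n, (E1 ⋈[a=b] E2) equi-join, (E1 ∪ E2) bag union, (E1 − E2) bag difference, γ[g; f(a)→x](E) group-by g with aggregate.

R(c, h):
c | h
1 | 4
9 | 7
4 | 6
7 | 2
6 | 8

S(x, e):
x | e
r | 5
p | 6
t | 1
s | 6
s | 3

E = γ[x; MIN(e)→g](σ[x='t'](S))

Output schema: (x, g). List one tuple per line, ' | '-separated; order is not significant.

Per-node cardinality:
  S → 5
  σ[x='t'](S) → 1
  γ[x; MIN(e)→g](σ[x='t'](S)) → 1

== RESULT ==
x | g
t | 1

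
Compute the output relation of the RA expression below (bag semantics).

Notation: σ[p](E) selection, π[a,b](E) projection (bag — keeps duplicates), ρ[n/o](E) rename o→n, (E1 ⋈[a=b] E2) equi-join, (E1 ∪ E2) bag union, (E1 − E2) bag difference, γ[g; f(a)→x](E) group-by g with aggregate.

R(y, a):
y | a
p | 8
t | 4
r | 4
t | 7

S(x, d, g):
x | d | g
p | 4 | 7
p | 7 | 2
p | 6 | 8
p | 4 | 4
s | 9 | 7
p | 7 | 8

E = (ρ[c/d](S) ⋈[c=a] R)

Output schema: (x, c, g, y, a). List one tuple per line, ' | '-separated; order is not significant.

Row counts bottom-up:
  S → 6
  ρ[c/d](S) → 6
  R → 4
  (ρ[c/d](S) ⋈[c=a] R) → 6

== RESULT ==
x | c | g | y | a
p | 4 | 4 | r | 4
p | 4 | 4 | t | 4
p | 4 | 7 | r | 4
p | 4 | 7 | t | 4
p | 7 | 2 | t | 7
p | 7 | 8 | t | 7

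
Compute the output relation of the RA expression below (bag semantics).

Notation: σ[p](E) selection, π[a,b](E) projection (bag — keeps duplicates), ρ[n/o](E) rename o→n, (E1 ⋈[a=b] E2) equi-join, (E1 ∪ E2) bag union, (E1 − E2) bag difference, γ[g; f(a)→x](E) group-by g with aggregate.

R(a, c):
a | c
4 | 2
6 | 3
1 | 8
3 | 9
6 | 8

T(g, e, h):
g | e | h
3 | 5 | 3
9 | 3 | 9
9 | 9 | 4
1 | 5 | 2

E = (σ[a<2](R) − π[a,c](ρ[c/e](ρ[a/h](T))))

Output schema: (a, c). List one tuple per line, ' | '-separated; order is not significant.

Per-node cardinality:
  R → 5
  σ[a<2](R) → 1
  T → 4
  ρ[a/h](T) → 4
  ρ[c/e](ρ[a/h](T)) → 4
  π[a,c](ρ[c/e](ρ[a/h](T))) → 4
  (σ[a<2](R) − π[a,c](ρ[c/e](ρ[a/h](T)))) → 1

== RESULT ==
a | c
1 | 8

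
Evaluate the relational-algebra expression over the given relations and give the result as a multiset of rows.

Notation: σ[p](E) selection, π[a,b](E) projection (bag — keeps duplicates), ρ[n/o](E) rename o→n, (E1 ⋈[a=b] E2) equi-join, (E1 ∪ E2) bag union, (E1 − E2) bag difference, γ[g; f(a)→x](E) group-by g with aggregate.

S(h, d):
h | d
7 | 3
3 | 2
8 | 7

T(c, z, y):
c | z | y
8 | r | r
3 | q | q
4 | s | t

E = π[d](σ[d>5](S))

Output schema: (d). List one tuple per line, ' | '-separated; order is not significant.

Subexpression sizes:
  S → 3
  σ[d>5](S) → 1
  π[d](σ[d>5](S)) → 1

== RESULT ==
d
7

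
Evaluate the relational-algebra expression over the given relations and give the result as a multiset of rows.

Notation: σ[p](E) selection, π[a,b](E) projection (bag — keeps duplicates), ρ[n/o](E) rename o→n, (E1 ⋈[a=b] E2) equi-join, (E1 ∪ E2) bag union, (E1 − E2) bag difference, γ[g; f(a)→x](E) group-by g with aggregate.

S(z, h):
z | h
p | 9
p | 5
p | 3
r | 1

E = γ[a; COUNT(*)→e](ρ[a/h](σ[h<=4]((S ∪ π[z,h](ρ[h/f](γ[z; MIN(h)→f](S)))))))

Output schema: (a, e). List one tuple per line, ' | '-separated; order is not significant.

Per-node cardinality:
  S → 4
  S → 4
  γ[z; MIN(h)→f](S) → 2
  ρ[h/f](γ[z; MIN(h)→f](S)) → 2
  π[z,h](ρ[h/f](γ[z; MIN(h)→f](S))) → 2
  (S ∪ π[z,h](ρ[h/f](γ[z; MIN(h)→f](S)))) → 6
  σ[h<=4]((S ∪ π[z,h](ρ[h/f](γ[z; MIN(h)→f](S))))) → 4
  ρ[a/h](σ[h<=4]((S ∪ π[z,h](ρ[h/f](γ[z; MIN(h)→f](S)))))) → 4
  γ[a; COUNT(*)→e](ρ[a/h](σ[h<=4]((S ∪ π[z,h](ρ[h/f](γ[z; MIN(h)→f](S))))))) → 2

== RESULT ==
a | e
1 | 2
3 | 2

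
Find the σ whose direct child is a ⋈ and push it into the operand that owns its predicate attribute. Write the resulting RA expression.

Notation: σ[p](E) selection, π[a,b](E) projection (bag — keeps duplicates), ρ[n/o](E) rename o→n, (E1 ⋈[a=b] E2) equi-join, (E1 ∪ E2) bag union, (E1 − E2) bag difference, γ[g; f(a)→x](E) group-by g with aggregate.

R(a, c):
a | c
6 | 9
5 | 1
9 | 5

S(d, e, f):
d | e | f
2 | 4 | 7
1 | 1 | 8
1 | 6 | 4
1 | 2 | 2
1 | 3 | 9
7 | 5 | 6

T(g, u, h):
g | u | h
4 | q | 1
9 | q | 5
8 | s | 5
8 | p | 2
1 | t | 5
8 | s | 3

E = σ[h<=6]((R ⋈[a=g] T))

σ filters on h, owned by the right side.
E' = (R ⋈[a=g] σ[h<=6](T))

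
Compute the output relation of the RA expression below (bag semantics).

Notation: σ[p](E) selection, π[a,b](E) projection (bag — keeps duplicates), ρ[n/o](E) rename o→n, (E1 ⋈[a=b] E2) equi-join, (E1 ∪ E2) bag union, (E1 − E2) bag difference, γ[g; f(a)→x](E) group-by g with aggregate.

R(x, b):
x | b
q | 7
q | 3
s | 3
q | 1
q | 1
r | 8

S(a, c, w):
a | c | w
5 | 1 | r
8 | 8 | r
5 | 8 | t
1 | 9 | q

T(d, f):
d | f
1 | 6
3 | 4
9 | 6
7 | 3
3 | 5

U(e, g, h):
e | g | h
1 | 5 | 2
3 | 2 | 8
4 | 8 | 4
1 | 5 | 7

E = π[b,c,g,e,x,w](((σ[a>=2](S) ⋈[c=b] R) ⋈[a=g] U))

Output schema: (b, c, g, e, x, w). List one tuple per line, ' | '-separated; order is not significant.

Row counts bottom-up:
  S → 4
  σ[a>=2](S) → 3
  R → 6
  (σ[a>=2](S) ⋈[c=b] R) → 4
  U → 4
  ((σ[a>=2](S) ⋈[c=b] R) ⋈[a=g] U) → 7
  π[b,c,g,e,x,w](((σ[a>=2](S) ⋈[c=b] R) ⋈[a=g] U)) → 7

== RESULT ==
b | c | g | e | x | w
1 | 1 | 5 | 1 | q | r
1 | 1 | 5 | 1 | q | r
1 | 1 | 5 | 1 | q | r
1 | 1 | 5 | 1 | q | r
8 | 8 | 5 | 1 | r | t
8 | 8 | 5 | 1 | r | t
8 | 8 | 8 | 4 | r | r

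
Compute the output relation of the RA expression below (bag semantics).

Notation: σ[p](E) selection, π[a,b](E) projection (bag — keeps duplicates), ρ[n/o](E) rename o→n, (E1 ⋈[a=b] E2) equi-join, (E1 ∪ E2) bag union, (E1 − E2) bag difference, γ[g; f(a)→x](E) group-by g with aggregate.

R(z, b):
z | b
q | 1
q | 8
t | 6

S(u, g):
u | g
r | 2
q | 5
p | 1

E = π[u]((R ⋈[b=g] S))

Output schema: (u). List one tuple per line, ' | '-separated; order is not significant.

Stepwise |·|:
  R → 3
  S → 3
  (R ⋈[b=g] S) → 1
  π[u]((R ⋈[b=g] S)) → 1

== RESULT ==
u
p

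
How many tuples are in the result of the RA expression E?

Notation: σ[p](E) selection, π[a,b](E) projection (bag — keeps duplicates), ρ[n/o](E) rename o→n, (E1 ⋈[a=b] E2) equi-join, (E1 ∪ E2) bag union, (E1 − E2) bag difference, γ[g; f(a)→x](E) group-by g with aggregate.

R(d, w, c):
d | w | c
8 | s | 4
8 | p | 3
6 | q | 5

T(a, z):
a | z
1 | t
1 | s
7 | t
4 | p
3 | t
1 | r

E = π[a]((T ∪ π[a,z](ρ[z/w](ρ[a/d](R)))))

Row counts bottom-up:
  T → 6
  R → 3
  ρ[a/d](R) → 3
  ρ[z/w](ρ[a/d](R)) → 3
  π[a,z](ρ[z/w](ρ[a/d](R))) → 3
  (T ∪ π[a,z](ρ[z/w](ρ[a/d](R)))) → 9
  π[a]((T ∪ π[a,z](ρ[z/w](ρ[a/d](R))))) → 9

|E| = 9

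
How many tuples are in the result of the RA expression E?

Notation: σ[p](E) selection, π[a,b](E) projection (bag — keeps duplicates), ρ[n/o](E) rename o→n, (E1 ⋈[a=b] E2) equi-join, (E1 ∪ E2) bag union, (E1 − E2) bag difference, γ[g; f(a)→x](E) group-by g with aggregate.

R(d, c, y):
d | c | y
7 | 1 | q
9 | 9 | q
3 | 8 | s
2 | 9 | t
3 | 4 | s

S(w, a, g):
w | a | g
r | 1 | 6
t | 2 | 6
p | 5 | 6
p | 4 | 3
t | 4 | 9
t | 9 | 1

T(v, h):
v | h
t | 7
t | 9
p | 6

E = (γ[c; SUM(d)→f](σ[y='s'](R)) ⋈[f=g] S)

Subexpression sizes:
  R → 5
  σ[y='s'](R) → 2
  γ[c; SUM(d)→f](σ[y='s'](R)) → 2
  S → 6
  (γ[c; SUM(d)→f](σ[y='s'](R)) ⋈[f=g] S) → 2

|E| = 2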